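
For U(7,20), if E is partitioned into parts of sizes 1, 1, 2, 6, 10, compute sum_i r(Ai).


r(Ai) = min(|Ai|, 7) for each part.
Sum = min(1,7) + min(1,7) + min(2,7) + min(6,7) + min(10,7)
    = 1 + 1 + 2 + 6 + 7
    = 17.

17


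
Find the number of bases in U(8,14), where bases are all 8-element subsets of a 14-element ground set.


Bases of U(8,14) are all 8-element subsets of the 14-element ground set.
Number of bases = C(14,8).
(14 choose 8) = 3003.

3003


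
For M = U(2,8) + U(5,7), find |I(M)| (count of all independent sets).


For a direct sum, |I(M1+M2)| = |I(M1)| * |I(M2)|.
|I(U(2,8))| = sum C(8,k) for k=0..2 = 37.
|I(U(5,7))| = sum C(7,k) for k=0..5 = 120.
Total = 37 * 120 = 4440.

4440


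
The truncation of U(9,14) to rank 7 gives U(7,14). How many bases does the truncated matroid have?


Truncating U(9,14) to rank 7 gives U(7,14).
Bases of U(7,14) are all 7-element subsets of 14 elements.
Number of bases = C(14,7) = 3432.

3432


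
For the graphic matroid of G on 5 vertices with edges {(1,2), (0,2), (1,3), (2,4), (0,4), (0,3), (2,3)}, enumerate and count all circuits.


A circuit in a graphic matroid = edge set of a simple cycle.
G has 5 vertices and 7 edges.
Enumerating all minimal edge subsets forming cycles...
Total circuits found: 6.

6


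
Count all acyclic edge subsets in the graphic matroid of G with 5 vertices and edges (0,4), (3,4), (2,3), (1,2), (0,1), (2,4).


An independent set in a graphic matroid is an acyclic edge subset.
G has 5 vertices and 6 edges.
Enumerate all 2^6 = 64 subsets, checking for acyclicity.
Total independent sets = 52.

52


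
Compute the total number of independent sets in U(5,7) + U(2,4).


For a direct sum, |I(M1+M2)| = |I(M1)| * |I(M2)|.
|I(U(5,7))| = sum C(7,k) for k=0..5 = 120.
|I(U(2,4))| = sum C(4,k) for k=0..2 = 11.
Total = 120 * 11 = 1320.

1320


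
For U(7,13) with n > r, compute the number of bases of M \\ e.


Deleting e from U(7,13) gives U(7,12) since n > r.
Bases of U(7,12) = C(12,7) = 12! / (7! * 5!) = 792.

792


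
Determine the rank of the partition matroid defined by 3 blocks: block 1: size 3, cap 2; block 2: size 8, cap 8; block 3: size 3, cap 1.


Rank of a partition matroid = sum of min(|Si|, ci) for each block.
= min(3,2) + min(8,8) + min(3,1)
= 2 + 8 + 1
= 11.

11


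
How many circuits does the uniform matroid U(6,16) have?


In U(6,16), circuits are the (7)-element subsets.
Any set of 7 elements is dependent, and removing any one element gives
an independent set of size 6, so it is a minimal dependent set.
Number of circuits = C(16,7) = 16! / (7! * 9!) = 11440.

11440


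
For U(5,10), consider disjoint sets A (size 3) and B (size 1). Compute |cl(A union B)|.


|A union B| = 3 + 1 = 4 (disjoint).
In U(5,10), cl(S) = S if |S| < 5, else cl(S) = E.
Since 4 < 5, cl(A union B) = A union B.
|cl(A union B)| = 4.

4


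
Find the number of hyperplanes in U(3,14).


Hyperplanes of U(3,14) are flats of rank 2.
In a uniform matroid, these are exactly the (2)-element subsets.
Count = (14 choose 2) = 91.

91


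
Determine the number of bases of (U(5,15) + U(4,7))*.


(M1+M2)* = M1* + M2*.
M1* = U(10,15), bases: C(15,10) = 3003.
M2* = U(3,7), bases: C(7,3) = 35.
|B(M*)| = 3003 * 35 = 105105.

105105


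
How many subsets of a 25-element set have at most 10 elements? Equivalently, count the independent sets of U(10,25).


Independent sets of U(10,25) are all subsets of size <= 10.
Count = C(25,0) + C(25,1) + C(25,2) + C(25,3) + C(25,4) + C(25,5) + C(25,6) + C(25,7) + C(25,8) + C(25,9) + C(25,10)
     = 1 + 25 + 300 + 2300 + 12650 + 53130 + 177100 + 480700 + 1081575 + 2042975 + 3268760
     = 7119516.

7119516


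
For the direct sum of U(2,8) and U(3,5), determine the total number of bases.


Bases of a direct sum M1 + M2: |B| = |B(M1)| * |B(M2)|.
|B(U(2,8))| = C(8,2) = 28.
|B(U(3,5))| = C(5,3) = 10.
Total bases = 28 * 10 = 280.

280


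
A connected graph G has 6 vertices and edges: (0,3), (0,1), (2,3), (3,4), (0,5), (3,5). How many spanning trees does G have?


By Kirchhoff's matrix tree theorem, the number of spanning trees equals
the determinant of any cofactor of the Laplacian matrix L.
G has 6 vertices and 6 edges.
Computing the (5 x 5) cofactor determinant gives 3.

3


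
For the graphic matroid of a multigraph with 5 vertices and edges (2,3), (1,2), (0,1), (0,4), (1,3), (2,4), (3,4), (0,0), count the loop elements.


In a graphic matroid, a loop is a self-loop edge (u,u) with rank 0.
Examining all 8 edges for self-loops...
Self-loops found: (0,0)
Number of loops = 1.

1


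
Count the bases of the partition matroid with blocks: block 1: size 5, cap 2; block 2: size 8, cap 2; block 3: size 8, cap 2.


A basis picks exactly ci elements from block i.
Number of bases = product of C(|Si|, ci).
= C(5,2) * C(8,2) * C(8,2)
= 10 * 28 * 28
= 7840.

7840


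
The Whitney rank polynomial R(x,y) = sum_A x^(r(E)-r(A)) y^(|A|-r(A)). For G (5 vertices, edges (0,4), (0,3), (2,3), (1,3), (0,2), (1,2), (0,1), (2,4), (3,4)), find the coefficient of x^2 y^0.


R(x,y) = sum over A in 2^E of x^(r(E)-r(A)) * y^(|A|-r(A)).
G has 5 vertices, 9 edges. r(E) = 4.
Enumerate all 2^9 = 512 subsets.
Count subsets with r(E)-r(A)=2 and |A|-r(A)=0: 36.

36


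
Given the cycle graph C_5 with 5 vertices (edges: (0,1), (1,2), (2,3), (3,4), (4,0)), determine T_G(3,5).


T(C_5; x,y) = x + x^2 + ... + x^(4) + y.
T(3,5) = 3^1 + 3^2 + 3^3 + 3^4 + 5
= 3 + 9 + 27 + 81 + 5
= 125.

125


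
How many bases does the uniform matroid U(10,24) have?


Bases of U(10,24) are all 10-element subsets of the 24-element ground set.
Number of bases = C(24,10).
C(24,10) = 1961256.

1961256


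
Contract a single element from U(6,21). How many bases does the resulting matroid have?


Contracting e from U(6,21) gives U(5,20).
Bases of U(5,20) = C(20,5) = 20! / (5! * 15!) = 15504.

15504


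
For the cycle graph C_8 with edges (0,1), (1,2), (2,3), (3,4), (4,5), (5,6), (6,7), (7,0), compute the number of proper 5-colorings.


P(C_8, k) = (k-1)^8 + (-1)^8*(k-1).
P(5) = (4)^8 + 4
= 65536 + 4 = 65540.

65540


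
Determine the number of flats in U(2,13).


Flats of U(2,13): every subset of size < 2 is a flat, plus E itself.
Count = (13 choose 0) + (13 choose 1) + 1
     = 1 + 13 + 1
     = 15.

15


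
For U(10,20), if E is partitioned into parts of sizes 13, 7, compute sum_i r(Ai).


r(Ai) = min(|Ai|, 10) for each part.
Sum = min(13,10) + min(7,10)
    = 10 + 7
    = 17.

17


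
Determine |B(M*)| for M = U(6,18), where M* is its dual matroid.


The dual of U(r,n) is U(n-r, n) = U(12,18).
Bases of U(12,18) are all (12)-element subsets.
|B(M*)| = C(18,12) = 18! / (12! * 6!) = 18564.

18564


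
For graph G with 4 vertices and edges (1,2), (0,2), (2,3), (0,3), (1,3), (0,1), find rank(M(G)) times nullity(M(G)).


r(M) = |V| - c = 4 - 1 = 3.
nullity = |E| - r(M) = 6 - 3 = 3.
Product = 3 * 3 = 9.

9


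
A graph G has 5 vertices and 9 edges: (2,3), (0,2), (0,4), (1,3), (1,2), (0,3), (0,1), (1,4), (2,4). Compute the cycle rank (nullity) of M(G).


Cycle rank (nullity) = |E| - r(M) = |E| - (|V| - c).
|E| = 9, |V| = 5, c = 1.
Nullity = 9 - (5 - 1) = 9 - 4 = 5.

5


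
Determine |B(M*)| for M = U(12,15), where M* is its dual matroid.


The dual of U(r,n) is U(n-r, n) = U(3,15).
Bases of U(3,15) are all (3)-element subsets.
|B(M*)| = (15 choose 3) = 455.

455


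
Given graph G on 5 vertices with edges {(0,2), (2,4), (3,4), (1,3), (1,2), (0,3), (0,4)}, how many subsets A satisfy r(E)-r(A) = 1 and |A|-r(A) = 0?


R(x,y) = sum over A in 2^E of x^(r(E)-r(A)) * y^(|A|-r(A)).
G has 5 vertices, 7 edges. r(E) = 4.
Enumerate all 2^7 = 128 subsets.
Count subsets with r(E)-r(A)=1 and |A|-r(A)=0: 33.

33


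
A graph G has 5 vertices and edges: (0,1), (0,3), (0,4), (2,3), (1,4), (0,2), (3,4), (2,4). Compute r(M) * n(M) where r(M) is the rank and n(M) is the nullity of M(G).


r(M) = |V| - c = 5 - 1 = 4.
nullity = |E| - r(M) = 8 - 4 = 4.
Product = 4 * 4 = 16.

16


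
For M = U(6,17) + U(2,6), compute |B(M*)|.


(M1+M2)* = M1* + M2*.
M1* = U(11,17), bases: C(17,11) = 12376.
M2* = U(4,6), bases: C(6,4) = 15.
|B(M*)| = 12376 * 15 = 185640.

185640


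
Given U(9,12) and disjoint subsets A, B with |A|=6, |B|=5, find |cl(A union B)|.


|A union B| = 6 + 5 = 11 (disjoint).
In U(9,12), cl(S) = S if |S| < 9, else cl(S) = E.
Since 11 >= 9, cl(A union B) = E.
|cl(A union B)| = 12.

12


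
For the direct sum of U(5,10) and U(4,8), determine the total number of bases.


Bases of a direct sum M1 + M2: |B| = |B(M1)| * |B(M2)|.
|B(U(5,10))| = C(10,5) = 252.
|B(U(4,8))| = C(8,4) = 70.
Total bases = 252 * 70 = 17640.

17640


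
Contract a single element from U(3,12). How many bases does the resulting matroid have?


Contracting e from U(3,12) gives U(2,11).
Bases of U(2,11) = C(11,2) = 11! / (2! * 9!) = 55.

55


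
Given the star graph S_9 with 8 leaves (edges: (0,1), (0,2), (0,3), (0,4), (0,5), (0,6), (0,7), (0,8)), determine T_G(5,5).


A star on 9 vertices is a tree with 8 edges.
T(x,y) = x^(8) for any tree.
T(5,5) = 5^8 = 390625.

390625


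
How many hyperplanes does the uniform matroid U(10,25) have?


Hyperplanes of U(10,25) are flats of rank 9.
In a uniform matroid, these are exactly the (9)-element subsets.
Count = (25 choose 9) = 2042975.

2042975


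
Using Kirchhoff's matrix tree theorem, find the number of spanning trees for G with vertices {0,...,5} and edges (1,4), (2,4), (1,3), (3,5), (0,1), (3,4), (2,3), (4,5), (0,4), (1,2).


By Kirchhoff's matrix tree theorem, the number of spanning trees equals
the determinant of any cofactor of the Laplacian matrix L.
G has 6 vertices and 10 edges.
Computing the (5 x 5) cofactor determinant gives 99.

99


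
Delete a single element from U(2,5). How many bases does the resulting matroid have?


Deleting e from U(2,5) gives U(2,4) since n > r.
Bases of U(2,4) = C(4,2) = 4! / (2! * 2!) = 6.

6


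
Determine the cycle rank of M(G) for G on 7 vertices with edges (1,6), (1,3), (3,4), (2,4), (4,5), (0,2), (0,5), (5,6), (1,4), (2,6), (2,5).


Cycle rank (nullity) = |E| - r(M) = |E| - (|V| - c).
|E| = 11, |V| = 7, c = 1.
Nullity = 11 - (7 - 1) = 11 - 6 = 5.

5


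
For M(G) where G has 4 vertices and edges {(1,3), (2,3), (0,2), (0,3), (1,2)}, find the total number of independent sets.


An independent set in a graphic matroid is an acyclic edge subset.
G has 4 vertices and 5 edges.
Enumerate all 2^5 = 32 subsets, checking for acyclicity.
Total independent sets = 24.

24


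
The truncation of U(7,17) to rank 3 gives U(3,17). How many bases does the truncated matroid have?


Truncating U(7,17) to rank 3 gives U(3,17).
Bases of U(3,17) are all 3-element subsets of 17 elements.
Number of bases = C(17,3) = 17! / (3! * 14!) = 680.

680


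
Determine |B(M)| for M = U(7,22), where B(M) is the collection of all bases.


Bases of U(7,22) are all 7-element subsets of the 22-element ground set.
Number of bases = C(22,7).
(22 choose 7) = 170544.

170544


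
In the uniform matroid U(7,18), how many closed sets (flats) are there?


Flats of U(7,18): every subset of size < 7 is a flat, plus E itself.
Count = C(18,0) + C(18,1) + C(18,2) + C(18,3) + C(18,4) + C(18,5) + C(18,6) + 1
     = 1 + 18 + 153 + 816 + 3060 + 8568 + 18564 + 1
     = 31181.

31181


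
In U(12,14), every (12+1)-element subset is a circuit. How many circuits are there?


In U(12,14), circuits are the (13)-element subsets.
Any set of 13 elements is dependent, and removing any one element gives
an independent set of size 12, so it is a minimal dependent set.
Number of circuits = (14 choose 13) = 14.

14


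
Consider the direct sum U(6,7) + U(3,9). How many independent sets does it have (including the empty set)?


For a direct sum, |I(M1+M2)| = |I(M1)| * |I(M2)|.
|I(U(6,7))| = sum C(7,k) for k=0..6 = 127.
|I(U(3,9))| = sum C(9,k) for k=0..3 = 130.
Total = 127 * 130 = 16510.

16510


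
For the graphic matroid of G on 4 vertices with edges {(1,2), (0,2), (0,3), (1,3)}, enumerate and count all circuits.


A circuit in a graphic matroid = edge set of a simple cycle.
G has 4 vertices and 4 edges.
Enumerating all minimal edge subsets forming cycles...
Total circuits found: 1.

1


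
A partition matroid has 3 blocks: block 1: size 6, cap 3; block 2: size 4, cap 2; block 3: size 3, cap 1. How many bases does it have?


A basis picks exactly ci elements from block i.
Number of bases = product of C(|Si|, ci).
= C(6,3) * C(4,2) * C(3,1)
= 20 * 6 * 3
= 360.

360


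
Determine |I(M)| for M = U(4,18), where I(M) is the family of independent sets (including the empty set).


Independent sets of U(4,18) are all subsets of size <= 4.
Count = (18 choose 0) + (18 choose 1) + (18 choose 2) + (18 choose 3) + (18 choose 4)
     = 1 + 18 + 153 + 816 + 3060
     = 4048.

4048


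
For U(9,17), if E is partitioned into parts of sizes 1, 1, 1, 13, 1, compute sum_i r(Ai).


r(Ai) = min(|Ai|, 9) for each part.
Sum = min(1,9) + min(1,9) + min(1,9) + min(13,9) + min(1,9)
    = 1 + 1 + 1 + 9 + 1
    = 13.

13


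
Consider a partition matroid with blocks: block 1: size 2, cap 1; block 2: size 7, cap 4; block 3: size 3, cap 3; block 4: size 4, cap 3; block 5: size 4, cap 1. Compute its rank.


Rank of a partition matroid = sum of min(|Si|, ci) for each block.
= min(2,1) + min(7,4) + min(3,3) + min(4,3) + min(4,1)
= 1 + 4 + 3 + 3 + 1
= 12.

12


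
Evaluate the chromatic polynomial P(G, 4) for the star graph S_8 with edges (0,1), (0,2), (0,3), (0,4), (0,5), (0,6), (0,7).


P(tree, k) = k * (k-1)^(7) for any tree on 8 vertices.
P(4) = 4 * 3^7 = 4 * 2187 = 8748.

8748


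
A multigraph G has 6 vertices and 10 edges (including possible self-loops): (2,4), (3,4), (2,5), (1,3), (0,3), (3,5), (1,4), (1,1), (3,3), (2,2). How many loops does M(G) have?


In a graphic matroid, a loop is a self-loop edge (u,u) with rank 0.
Examining all 10 edges for self-loops...
Self-loops found: (1,1), (3,3), (2,2)
Number of loops = 3.

3


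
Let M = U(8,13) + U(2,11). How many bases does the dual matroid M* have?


(M1+M2)* = M1* + M2*.
M1* = U(5,13), bases: C(13,5) = 1287.
M2* = U(9,11), bases: C(11,9) = 55.
|B(M*)| = 1287 * 55 = 70785.

70785


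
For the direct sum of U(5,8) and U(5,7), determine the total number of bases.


Bases of a direct sum M1 + M2: |B| = |B(M1)| * |B(M2)|.
|B(U(5,8))| = C(8,5) = 56.
|B(U(5,7))| = C(7,5) = 21.
Total bases = 56 * 21 = 1176.

1176


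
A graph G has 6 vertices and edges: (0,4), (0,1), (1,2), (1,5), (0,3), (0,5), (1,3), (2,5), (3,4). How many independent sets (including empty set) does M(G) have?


An independent set in a graphic matroid is an acyclic edge subset.
G has 6 vertices and 9 edges.
Enumerate all 2^9 = 512 subsets, checking for acyclicity.
Total independent sets = 280.

280


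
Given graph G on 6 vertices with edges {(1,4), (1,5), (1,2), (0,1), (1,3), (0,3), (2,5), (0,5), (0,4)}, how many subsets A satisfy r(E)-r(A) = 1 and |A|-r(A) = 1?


R(x,y) = sum over A in 2^E of x^(r(E)-r(A)) * y^(|A|-r(A)).
G has 6 vertices, 9 edges. r(E) = 5.
Enumerate all 2^9 = 512 subsets.
Count subsets with r(E)-r(A)=1 and |A|-r(A)=1: 70.

70


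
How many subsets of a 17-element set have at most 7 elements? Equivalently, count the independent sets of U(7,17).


Independent sets of U(7,17) are all subsets of size <= 7.
Count = (17 choose 0) + (17 choose 1) + (17 choose 2) + (17 choose 3) + (17 choose 4) + (17 choose 5) + (17 choose 6) + (17 choose 7)
     = 1 + 17 + 136 + 680 + 2380 + 6188 + 12376 + 19448
     = 41226.

41226


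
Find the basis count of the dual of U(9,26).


The dual of U(r,n) is U(n-r, n) = U(17,26).
Bases of U(17,26) are all (17)-element subsets.
|B(M*)| = (26 choose 17) = 3124550.

3124550


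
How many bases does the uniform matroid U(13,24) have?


Bases of U(13,24) are all 13-element subsets of the 24-element ground set.
Number of bases = C(24,13).
(24 choose 13) = 2496144.

2496144


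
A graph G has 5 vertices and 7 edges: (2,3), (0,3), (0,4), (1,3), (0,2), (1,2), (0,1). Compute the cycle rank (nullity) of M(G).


Cycle rank (nullity) = |E| - r(M) = |E| - (|V| - c).
|E| = 7, |V| = 5, c = 1.
Nullity = 7 - (5 - 1) = 7 - 4 = 3.

3


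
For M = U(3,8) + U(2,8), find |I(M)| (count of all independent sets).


For a direct sum, |I(M1+M2)| = |I(M1)| * |I(M2)|.
|I(U(3,8))| = sum C(8,k) for k=0..3 = 93.
|I(U(2,8))| = sum C(8,k) for k=0..2 = 37.
Total = 93 * 37 = 3441.

3441


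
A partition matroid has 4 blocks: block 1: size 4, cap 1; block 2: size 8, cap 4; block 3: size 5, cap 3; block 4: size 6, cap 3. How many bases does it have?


A basis picks exactly ci elements from block i.
Number of bases = product of C(|Si|, ci).
= C(4,1) * C(8,4) * C(5,3) * C(6,3)
= 4 * 70 * 10 * 20
= 56000.

56000


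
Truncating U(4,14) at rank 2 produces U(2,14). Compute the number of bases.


Truncating U(4,14) to rank 2 gives U(2,14).
Bases of U(2,14) are all 2-element subsets of 14 elements.
Number of bases = C(14,2) = 14! / (2! * 12!) = 91.

91


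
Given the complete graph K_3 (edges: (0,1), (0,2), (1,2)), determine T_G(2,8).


T(K_3; x,y) = x^2 + x + y.
T(2,8) = 4 + 2 + 8 = 14.

14


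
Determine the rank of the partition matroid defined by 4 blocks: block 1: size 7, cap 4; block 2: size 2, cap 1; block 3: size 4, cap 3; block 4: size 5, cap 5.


Rank of a partition matroid = sum of min(|Si|, ci) for each block.
= min(7,4) + min(2,1) + min(4,3) + min(5,5)
= 4 + 1 + 3 + 5
= 13.

13


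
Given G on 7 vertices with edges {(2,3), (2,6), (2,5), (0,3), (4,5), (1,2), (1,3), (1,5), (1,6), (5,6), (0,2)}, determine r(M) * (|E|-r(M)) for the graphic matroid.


r(M) = |V| - c = 7 - 1 = 6.
nullity = |E| - r(M) = 11 - 6 = 5.
Product = 6 * 5 = 30.

30


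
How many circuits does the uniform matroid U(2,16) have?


In U(2,16), circuits are the (3)-element subsets.
Any set of 3 elements is dependent, and removing any one element gives
an independent set of size 2, so it is a minimal dependent set.
Number of circuits = (16 choose 3) = 560.

560


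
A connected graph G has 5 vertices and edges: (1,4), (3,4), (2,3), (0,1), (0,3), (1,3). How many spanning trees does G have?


By Kirchhoff's matrix tree theorem, the number of spanning trees equals
the determinant of any cofactor of the Laplacian matrix L.
G has 5 vertices and 6 edges.
Computing the (4 x 4) cofactor determinant gives 8.

8


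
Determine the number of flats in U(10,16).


Flats of U(10,16): every subset of size < 10 is a flat, plus E itself.
Count = C(16,0) + C(16,1) + C(16,2) + C(16,3) + C(16,4) + C(16,5) + C(16,6) + C(16,7) + C(16,8) + C(16,9) + 1
     = 1 + 16 + 120 + 560 + 1820 + 4368 + 8008 + 11440 + 12870 + 11440 + 1
     = 50644.

50644


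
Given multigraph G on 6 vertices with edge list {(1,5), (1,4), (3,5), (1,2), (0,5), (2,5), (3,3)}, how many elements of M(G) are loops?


In a graphic matroid, a loop is a self-loop edge (u,u) with rank 0.
Examining all 7 edges for self-loops...
Self-loops found: (3,3)
Number of loops = 1.

1


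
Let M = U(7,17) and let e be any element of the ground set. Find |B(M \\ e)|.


Deleting e from U(7,17) gives U(7,16) since n > r.
Bases of U(7,16) = C(16,7) = 11440.

11440


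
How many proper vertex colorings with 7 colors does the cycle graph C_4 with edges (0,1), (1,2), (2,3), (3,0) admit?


P(C_4, k) = (k-1)^4 + (-1)^4*(k-1).
P(7) = (6)^4 + 6
= 1296 + 6 = 1302.

1302


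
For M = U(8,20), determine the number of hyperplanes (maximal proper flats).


Hyperplanes of U(8,20) are flats of rank 7.
In a uniform matroid, these are exactly the (7)-element subsets.
Count = C(20,7) = 20! / (7! * 13!) = 77520.

77520


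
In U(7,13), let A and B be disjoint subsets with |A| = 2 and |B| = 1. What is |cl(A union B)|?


|A union B| = 2 + 1 = 3 (disjoint).
In U(7,13), cl(S) = S if |S| < 7, else cl(S) = E.
Since 3 < 7, cl(A union B) = A union B.
|cl(A union B)| = 3.

3


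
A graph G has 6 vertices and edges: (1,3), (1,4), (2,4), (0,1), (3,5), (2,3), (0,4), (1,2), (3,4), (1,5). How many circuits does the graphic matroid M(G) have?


A circuit in a graphic matroid = edge set of a simple cycle.
G has 6 vertices and 10 edges.
Enumerating all minimal edge subsets forming cycles...
Total circuits found: 19.

19


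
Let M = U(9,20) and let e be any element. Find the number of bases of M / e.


Contracting e from U(9,20) gives U(8,19).
Bases of U(8,19) = C(19,8) = 19! / (8! * 11!) = 75582.

75582


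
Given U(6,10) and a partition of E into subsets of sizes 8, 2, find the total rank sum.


r(Ai) = min(|Ai|, 6) for each part.
Sum = min(8,6) + min(2,6)
    = 6 + 2
    = 8.

8


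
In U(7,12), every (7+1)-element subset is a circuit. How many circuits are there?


In U(7,12), circuits are the (8)-element subsets.
Any set of 8 elements is dependent, and removing any one element gives
an independent set of size 7, so it is a minimal dependent set.
Number of circuits = C(12,8) = 495.

495


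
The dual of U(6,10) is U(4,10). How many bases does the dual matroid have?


The dual of U(r,n) is U(n-r, n) = U(4,10).
Bases of U(4,10) are all (4)-element subsets.
|B(M*)| = C(10,4) = (10 * 9 * 8 * 7) / (1 * 2 * 3 * 4) = 210.

210


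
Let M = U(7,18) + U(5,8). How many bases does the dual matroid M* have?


(M1+M2)* = M1* + M2*.
M1* = U(11,18), bases: C(18,11) = 31824.
M2* = U(3,8), bases: C(8,3) = 56.
|B(M*)| = 31824 * 56 = 1782144.

1782144


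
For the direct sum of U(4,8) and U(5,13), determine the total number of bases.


Bases of a direct sum M1 + M2: |B| = |B(M1)| * |B(M2)|.
|B(U(4,8))| = C(8,4) = 70.
|B(U(5,13))| = C(13,5) = 1287.
Total bases = 70 * 1287 = 90090.

90090


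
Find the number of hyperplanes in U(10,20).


Hyperplanes of U(10,20) are flats of rank 9.
In a uniform matroid, these are exactly the (9)-element subsets.
Count = (20 choose 9) = 167960.

167960


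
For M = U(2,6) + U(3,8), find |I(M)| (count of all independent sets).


For a direct sum, |I(M1+M2)| = |I(M1)| * |I(M2)|.
|I(U(2,6))| = sum C(6,k) for k=0..2 = 22.
|I(U(3,8))| = sum C(8,k) for k=0..3 = 93.
Total = 22 * 93 = 2046.

2046


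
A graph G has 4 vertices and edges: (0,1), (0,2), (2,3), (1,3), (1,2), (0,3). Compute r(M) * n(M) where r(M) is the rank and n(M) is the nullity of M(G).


r(M) = |V| - c = 4 - 1 = 3.
nullity = |E| - r(M) = 6 - 3 = 3.
Product = 3 * 3 = 9.

9


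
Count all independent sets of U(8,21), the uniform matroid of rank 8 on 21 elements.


Independent sets of U(8,21) are all subsets of size <= 8.
Count = C(21,0) + C(21,1) + C(21,2) + C(21,3) + C(21,4) + C(21,5) + C(21,6) + C(21,7) + C(21,8)
     = 1 + 21 + 210 + 1330 + 5985 + 20349 + 54264 + 116280 + 203490
     = 401930.

401930


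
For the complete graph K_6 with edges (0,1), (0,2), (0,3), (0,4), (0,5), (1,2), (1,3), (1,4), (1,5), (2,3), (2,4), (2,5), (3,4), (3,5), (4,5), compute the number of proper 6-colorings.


P(K_6, k) = k(k-1)(k-2)...(k-5).
P(6) = (6) * (5) * (4) * (3) * (2) * (1) = 720.

720


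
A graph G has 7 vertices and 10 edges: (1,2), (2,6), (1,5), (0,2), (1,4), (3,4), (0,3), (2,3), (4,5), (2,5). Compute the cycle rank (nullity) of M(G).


Cycle rank (nullity) = |E| - r(M) = |E| - (|V| - c).
|E| = 10, |V| = 7, c = 1.
Nullity = 10 - (7 - 1) = 10 - 6 = 4.

4


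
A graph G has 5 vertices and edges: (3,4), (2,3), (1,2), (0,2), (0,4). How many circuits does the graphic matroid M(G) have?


A circuit in a graphic matroid = edge set of a simple cycle.
G has 5 vertices and 5 edges.
Enumerating all minimal edge subsets forming cycles...
Total circuits found: 1.

1


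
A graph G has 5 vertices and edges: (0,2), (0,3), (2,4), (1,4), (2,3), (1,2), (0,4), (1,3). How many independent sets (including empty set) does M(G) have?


An independent set in a graphic matroid is an acyclic edge subset.
G has 5 vertices and 8 edges.
Enumerate all 2^8 = 256 subsets, checking for acyclicity.
Total independent sets = 134.

134


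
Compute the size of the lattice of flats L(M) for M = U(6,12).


Flats of U(6,12): every subset of size < 6 is a flat, plus E itself.
Count = C(12,0) + C(12,1) + C(12,2) + C(12,3) + C(12,4) + C(12,5) + 1
     = 1 + 12 + 66 + 220 + 495 + 792 + 1
     = 1587.

1587


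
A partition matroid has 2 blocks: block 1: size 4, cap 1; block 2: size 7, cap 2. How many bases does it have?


A basis picks exactly ci elements from block i.
Number of bases = product of C(|Si|, ci).
= C(4,1) * C(7,2)
= 4 * 21
= 84.

84


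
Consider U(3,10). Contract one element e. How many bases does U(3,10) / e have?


Contracting e from U(3,10) gives U(2,9).
Bases of U(2,9) = C(9,2) = (9 * 8) / (1 * 2) = 36.

36


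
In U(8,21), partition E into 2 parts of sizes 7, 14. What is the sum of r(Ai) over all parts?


r(Ai) = min(|Ai|, 8) for each part.
Sum = min(7,8) + min(14,8)
    = 7 + 8
    = 15.

15


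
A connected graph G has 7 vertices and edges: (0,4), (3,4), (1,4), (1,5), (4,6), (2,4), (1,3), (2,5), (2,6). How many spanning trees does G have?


By Kirchhoff's matrix tree theorem, the number of spanning trees equals
the determinant of any cofactor of the Laplacian matrix L.
G has 7 vertices and 9 edges.
Computing the (6 x 6) cofactor determinant gives 30.

30


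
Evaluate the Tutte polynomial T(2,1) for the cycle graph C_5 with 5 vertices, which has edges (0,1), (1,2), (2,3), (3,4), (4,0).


T(C_5; x,y) = x + x^2 + ... + x^(4) + y.
T(2,1) = 2^1 + 2^2 + 2^3 + 2^4 + 1
= 2 + 4 + 8 + 16 + 1
= 31.

31


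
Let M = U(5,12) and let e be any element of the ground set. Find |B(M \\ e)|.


Deleting e from U(5,12) gives U(5,11) since n > r.
Bases of U(5,11) = C(11,5) = 11! / (5! * 6!) = 462.

462


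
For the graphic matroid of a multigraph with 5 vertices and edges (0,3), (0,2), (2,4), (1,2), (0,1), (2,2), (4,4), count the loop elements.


In a graphic matroid, a loop is a self-loop edge (u,u) with rank 0.
Examining all 7 edges for self-loops...
Self-loops found: (2,2), (4,4)
Number of loops = 2.

2


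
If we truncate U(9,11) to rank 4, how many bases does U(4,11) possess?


Truncating U(9,11) to rank 4 gives U(4,11).
Bases of U(4,11) are all 4-element subsets of 11 elements.
Number of bases = C(11,4) = 11! / (4! * 7!) = 330.

330


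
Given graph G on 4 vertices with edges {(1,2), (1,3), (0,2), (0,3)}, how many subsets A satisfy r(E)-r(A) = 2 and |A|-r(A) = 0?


R(x,y) = sum over A in 2^E of x^(r(E)-r(A)) * y^(|A|-r(A)).
G has 4 vertices, 4 edges. r(E) = 3.
Enumerate all 2^4 = 16 subsets.
Count subsets with r(E)-r(A)=2 and |A|-r(A)=0: 4.

4


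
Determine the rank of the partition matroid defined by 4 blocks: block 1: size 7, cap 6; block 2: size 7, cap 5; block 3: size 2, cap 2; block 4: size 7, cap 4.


Rank of a partition matroid = sum of min(|Si|, ci) for each block.
= min(7,6) + min(7,5) + min(2,2) + min(7,4)
= 6 + 5 + 2 + 4
= 17.

17


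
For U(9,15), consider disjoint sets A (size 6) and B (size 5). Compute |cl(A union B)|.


|A union B| = 6 + 5 = 11 (disjoint).
In U(9,15), cl(S) = S if |S| < 9, else cl(S) = E.
Since 11 >= 9, cl(A union B) = E.
|cl(A union B)| = 15.

15


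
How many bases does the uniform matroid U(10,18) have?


Bases of U(10,18) are all 10-element subsets of the 18-element ground set.
Number of bases = C(18,10).
C(18,10) = 43758.

43758


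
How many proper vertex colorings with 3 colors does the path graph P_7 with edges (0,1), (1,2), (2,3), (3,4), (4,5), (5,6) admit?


P(P_7, k) = k * (k-1)^(6).
P(3) = 3 * 2^6 = 3 * 64 = 192.

192


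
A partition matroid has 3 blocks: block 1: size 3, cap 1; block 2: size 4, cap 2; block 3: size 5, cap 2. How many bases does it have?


A basis picks exactly ci elements from block i.
Number of bases = product of C(|Si|, ci).
= C(3,1) * C(4,2) * C(5,2)
= 3 * 6 * 10
= 180.

180


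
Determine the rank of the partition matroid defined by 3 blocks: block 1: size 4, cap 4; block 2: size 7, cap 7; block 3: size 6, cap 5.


Rank of a partition matroid = sum of min(|Si|, ci) for each block.
= min(4,4) + min(7,7) + min(6,5)
= 4 + 7 + 5
= 16.

16


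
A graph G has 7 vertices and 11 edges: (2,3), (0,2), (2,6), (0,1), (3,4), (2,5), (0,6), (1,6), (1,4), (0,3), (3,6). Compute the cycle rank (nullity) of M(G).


Cycle rank (nullity) = |E| - r(M) = |E| - (|V| - c).
|E| = 11, |V| = 7, c = 1.
Nullity = 11 - (7 - 1) = 11 - 6 = 5.

5


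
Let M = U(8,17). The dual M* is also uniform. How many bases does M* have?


The dual of U(r,n) is U(n-r, n) = U(9,17).
Bases of U(9,17) are all (9)-element subsets.
|B(M*)| = C(17,9) = 24310.

24310


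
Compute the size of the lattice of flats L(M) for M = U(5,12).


Flats of U(5,12): every subset of size < 5 is a flat, plus E itself.
Count = C(12,0) + C(12,1) + C(12,2) + C(12,3) + C(12,4) + 1
     = 1 + 12 + 66 + 220 + 495 + 1
     = 795.

795


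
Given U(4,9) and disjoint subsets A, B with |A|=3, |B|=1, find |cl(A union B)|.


|A union B| = 3 + 1 = 4 (disjoint).
In U(4,9), cl(S) = S if |S| < 4, else cl(S) = E.
Since 4 >= 4, cl(A union B) = E.
|cl(A union B)| = 9.

9


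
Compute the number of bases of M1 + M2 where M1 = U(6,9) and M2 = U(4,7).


Bases of a direct sum M1 + M2: |B| = |B(M1)| * |B(M2)|.
|B(U(6,9))| = C(9,6) = 84.
|B(U(4,7))| = C(7,4) = 35.
Total bases = 84 * 35 = 2940.

2940


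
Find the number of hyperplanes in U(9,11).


Hyperplanes of U(9,11) are flats of rank 8.
In a uniform matroid, these are exactly the (8)-element subsets.
Count = C(11,8) = 165.

165


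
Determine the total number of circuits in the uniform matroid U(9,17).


In U(9,17), circuits are the (10)-element subsets.
Any set of 10 elements is dependent, and removing any one element gives
an independent set of size 9, so it is a minimal dependent set.
Number of circuits = (17 choose 10) = 19448.

19448


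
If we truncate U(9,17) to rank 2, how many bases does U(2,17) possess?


Truncating U(9,17) to rank 2 gives U(2,17).
Bases of U(2,17) are all 2-element subsets of 17 elements.
Number of bases = C(17,2) = (17 * 16) / (1 * 2) = 136.

136


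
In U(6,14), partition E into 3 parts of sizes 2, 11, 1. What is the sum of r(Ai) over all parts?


r(Ai) = min(|Ai|, 6) for each part.
Sum = min(2,6) + min(11,6) + min(1,6)
    = 2 + 6 + 1
    = 9.

9


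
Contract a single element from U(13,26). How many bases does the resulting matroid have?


Contracting e from U(13,26) gives U(12,25).
Bases of U(12,25) = (25 choose 12) = 5200300.

5200300


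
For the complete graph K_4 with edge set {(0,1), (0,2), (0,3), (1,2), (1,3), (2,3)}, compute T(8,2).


T(K_4; x,y) = x^3 + 3x^2 + 4xy + 2x + y^3 + 3y^2 + 2y.
Substituting x=8, y=2:
= 512 + 192 + 64 + 16 + 8 + 12 + 4
= 808.

808


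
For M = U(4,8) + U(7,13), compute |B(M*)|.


(M1+M2)* = M1* + M2*.
M1* = U(4,8), bases: C(8,4) = 70.
M2* = U(6,13), bases: C(13,6) = 1716.
|B(M*)| = 70 * 1716 = 120120.

120120


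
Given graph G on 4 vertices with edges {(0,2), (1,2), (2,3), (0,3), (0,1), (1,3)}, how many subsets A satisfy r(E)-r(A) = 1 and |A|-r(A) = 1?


R(x,y) = sum over A in 2^E of x^(r(E)-r(A)) * y^(|A|-r(A)).
G has 4 vertices, 6 edges. r(E) = 3.
Enumerate all 2^6 = 64 subsets.
Count subsets with r(E)-r(A)=1 and |A|-r(A)=1: 4.

4


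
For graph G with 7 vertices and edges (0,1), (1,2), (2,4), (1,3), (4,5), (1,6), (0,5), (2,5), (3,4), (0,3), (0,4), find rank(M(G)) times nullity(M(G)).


r(M) = |V| - c = 7 - 1 = 6.
nullity = |E| - r(M) = 11 - 6 = 5.
Product = 6 * 5 = 30.

30


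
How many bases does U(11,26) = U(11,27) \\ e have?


Deleting e from U(11,27) gives U(11,26) since n > r.
Bases of U(11,26) = C(26,11) = 7726160.

7726160


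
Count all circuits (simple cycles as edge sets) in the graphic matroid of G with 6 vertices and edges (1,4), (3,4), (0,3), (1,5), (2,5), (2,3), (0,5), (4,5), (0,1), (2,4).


A circuit in a graphic matroid = edge set of a simple cycle.
G has 6 vertices and 10 edges.
Enumerating all minimal edge subsets forming cycles...
Total circuits found: 23.

23


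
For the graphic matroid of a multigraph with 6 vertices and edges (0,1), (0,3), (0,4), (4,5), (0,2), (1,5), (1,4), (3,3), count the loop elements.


In a graphic matroid, a loop is a self-loop edge (u,u) with rank 0.
Examining all 8 edges for self-loops...
Self-loops found: (3,3)
Number of loops = 1.

1


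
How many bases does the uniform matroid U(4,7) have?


Bases of U(4,7) are all 4-element subsets of the 7-element ground set.
Number of bases = C(7,4).
C(7,4) = (7 * 6 * 5 * 4) / (1 * 2 * 3 * 4) = 35.

35


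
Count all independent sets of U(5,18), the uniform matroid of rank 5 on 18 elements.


Independent sets of U(5,18) are all subsets of size <= 5.
Count = C(18,0) + C(18,1) + C(18,2) + C(18,3) + C(18,4) + C(18,5)
     = 1 + 18 + 153 + 816 + 3060 + 8568
     = 12616.

12616


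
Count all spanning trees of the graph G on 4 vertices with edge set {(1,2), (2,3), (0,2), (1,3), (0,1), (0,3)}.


By Kirchhoff's matrix tree theorem, the number of spanning trees equals
the determinant of any cofactor of the Laplacian matrix L.
G has 4 vertices and 6 edges.
Computing the (3 x 3) cofactor determinant gives 16.

16


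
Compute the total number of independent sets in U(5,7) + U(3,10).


For a direct sum, |I(M1+M2)| = |I(M1)| * |I(M2)|.
|I(U(5,7))| = sum C(7,k) for k=0..5 = 120.
|I(U(3,10))| = sum C(10,k) for k=0..3 = 176.
Total = 120 * 176 = 21120.

21120


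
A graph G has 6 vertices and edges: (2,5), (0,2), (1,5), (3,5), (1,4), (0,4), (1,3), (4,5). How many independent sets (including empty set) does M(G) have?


An independent set in a graphic matroid is an acyclic edge subset.
G has 6 vertices and 8 edges.
Enumerate all 2^8 = 256 subsets, checking for acyclicity.
Total independent sets = 178.

178


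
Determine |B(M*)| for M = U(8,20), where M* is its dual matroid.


The dual of U(r,n) is U(n-r, n) = U(12,20).
Bases of U(12,20) are all (12)-element subsets.
|B(M*)| = (20 choose 12) = 125970.

125970


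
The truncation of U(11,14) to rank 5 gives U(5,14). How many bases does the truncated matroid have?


Truncating U(11,14) to rank 5 gives U(5,14).
Bases of U(5,14) are all 5-element subsets of 14 elements.
Number of bases = (14 choose 5) = 2002.

2002


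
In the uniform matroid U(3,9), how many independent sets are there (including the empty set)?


Independent sets of U(3,9) are all subsets of size <= 3.
Count = (9 choose 0) + (9 choose 1) + (9 choose 2) + (9 choose 3)
     = 1 + 9 + 36 + 84
     = 130.

130


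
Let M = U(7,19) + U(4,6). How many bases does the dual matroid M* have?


(M1+M2)* = M1* + M2*.
M1* = U(12,19), bases: C(19,12) = 50388.
M2* = U(2,6), bases: C(6,2) = 15.
|B(M*)| = 50388 * 15 = 755820.

755820


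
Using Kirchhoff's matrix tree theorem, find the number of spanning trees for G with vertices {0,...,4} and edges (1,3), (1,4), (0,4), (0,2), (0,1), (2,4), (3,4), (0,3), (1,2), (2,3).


By Kirchhoff's matrix tree theorem, the number of spanning trees equals
the determinant of any cofactor of the Laplacian matrix L.
G has 5 vertices and 10 edges.
Computing the (4 x 4) cofactor determinant gives 125.

125


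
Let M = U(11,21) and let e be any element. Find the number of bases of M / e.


Contracting e from U(11,21) gives U(10,20).
Bases of U(10,20) = (20 choose 10) = 184756.

184756


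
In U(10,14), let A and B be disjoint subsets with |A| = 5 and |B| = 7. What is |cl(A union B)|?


|A union B| = 5 + 7 = 12 (disjoint).
In U(10,14), cl(S) = S if |S| < 10, else cl(S) = E.
Since 12 >= 10, cl(A union B) = E.
|cl(A union B)| = 14.

14


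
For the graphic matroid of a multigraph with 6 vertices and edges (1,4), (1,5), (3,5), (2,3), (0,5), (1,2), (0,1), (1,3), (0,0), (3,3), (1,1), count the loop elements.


In a graphic matroid, a loop is a self-loop edge (u,u) with rank 0.
Examining all 11 edges for self-loops...
Self-loops found: (0,0), (3,3), (1,1)
Number of loops = 3.

3


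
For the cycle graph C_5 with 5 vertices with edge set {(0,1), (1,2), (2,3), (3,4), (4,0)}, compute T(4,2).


T(C_5; x,y) = x + x^2 + ... + x^(4) + y.
T(4,2) = 4^1 + 4^2 + 4^3 + 4^4 + 2
= 4 + 16 + 64 + 256 + 2
= 342.

342


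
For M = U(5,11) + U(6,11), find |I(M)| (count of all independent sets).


For a direct sum, |I(M1+M2)| = |I(M1)| * |I(M2)|.
|I(U(5,11))| = sum C(11,k) for k=0..5 = 1024.
|I(U(6,11))| = sum C(11,k) for k=0..6 = 1486.
Total = 1024 * 1486 = 1521664.

1521664


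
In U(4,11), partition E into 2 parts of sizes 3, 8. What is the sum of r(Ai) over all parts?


r(Ai) = min(|Ai|, 4) for each part.
Sum = min(3,4) + min(8,4)
    = 3 + 4
    = 7.

7


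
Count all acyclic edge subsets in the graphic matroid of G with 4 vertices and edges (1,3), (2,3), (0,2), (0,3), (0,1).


An independent set in a graphic matroid is an acyclic edge subset.
G has 4 vertices and 5 edges.
Enumerate all 2^5 = 32 subsets, checking for acyclicity.
Total independent sets = 24.

24


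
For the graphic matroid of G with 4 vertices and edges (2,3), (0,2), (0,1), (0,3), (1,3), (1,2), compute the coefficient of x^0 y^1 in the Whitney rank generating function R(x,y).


R(x,y) = sum over A in 2^E of x^(r(E)-r(A)) * y^(|A|-r(A)).
G has 4 vertices, 6 edges. r(E) = 3.
Enumerate all 2^6 = 64 subsets.
Count subsets with r(E)-r(A)=0 and |A|-r(A)=1: 15.

15


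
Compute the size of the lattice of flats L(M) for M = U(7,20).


Flats of U(7,20): every subset of size < 7 is a flat, plus E itself.
Count = C(20,0) + C(20,1) + C(20,2) + C(20,3) + C(20,4) + C(20,5) + C(20,6) + 1
     = 1 + 20 + 190 + 1140 + 4845 + 15504 + 38760 + 1
     = 60461.

60461


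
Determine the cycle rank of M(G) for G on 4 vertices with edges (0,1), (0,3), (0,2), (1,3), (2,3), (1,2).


Cycle rank (nullity) = |E| - r(M) = |E| - (|V| - c).
|E| = 6, |V| = 4, c = 1.
Nullity = 6 - (4 - 1) = 6 - 3 = 3.

3


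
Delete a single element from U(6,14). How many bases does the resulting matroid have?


Deleting e from U(6,14) gives U(6,13) since n > r.
Bases of U(6,13) = C(13,6) = 13! / (6! * 7!) = 1716.

1716


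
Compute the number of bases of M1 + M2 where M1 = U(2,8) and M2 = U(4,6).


Bases of a direct sum M1 + M2: |B| = |B(M1)| * |B(M2)|.
|B(U(2,8))| = C(8,2) = 28.
|B(U(4,6))| = C(6,4) = 15.
Total bases = 28 * 15 = 420.

420


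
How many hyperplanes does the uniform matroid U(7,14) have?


Hyperplanes of U(7,14) are flats of rank 6.
In a uniform matroid, these are exactly the (6)-element subsets.
Count = C(14,6) = 3003.

3003


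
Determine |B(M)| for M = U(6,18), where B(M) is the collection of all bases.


Bases of U(6,18) are all 6-element subsets of the 18-element ground set.
Number of bases = C(18,6).
(18 choose 6) = 18564.

18564


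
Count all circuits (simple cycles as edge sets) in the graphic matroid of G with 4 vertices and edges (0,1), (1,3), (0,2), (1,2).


A circuit in a graphic matroid = edge set of a simple cycle.
G has 4 vertices and 4 edges.
Enumerating all minimal edge subsets forming cycles...
Total circuits found: 1.

1


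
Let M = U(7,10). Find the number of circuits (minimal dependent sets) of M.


In U(7,10), circuits are the (8)-element subsets.
Any set of 8 elements is dependent, and removing any one element gives
an independent set of size 7, so it is a minimal dependent set.
Number of circuits = C(10,8) = 45.

45


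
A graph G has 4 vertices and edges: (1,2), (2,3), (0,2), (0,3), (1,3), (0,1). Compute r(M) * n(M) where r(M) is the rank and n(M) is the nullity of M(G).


r(M) = |V| - c = 4 - 1 = 3.
nullity = |E| - r(M) = 6 - 3 = 3.
Product = 3 * 3 = 9.

9


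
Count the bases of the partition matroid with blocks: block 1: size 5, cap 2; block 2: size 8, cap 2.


A basis picks exactly ci elements from block i.
Number of bases = product of C(|Si|, ci).
= C(5,2) * C(8,2)
= 10 * 28
= 280.

280
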